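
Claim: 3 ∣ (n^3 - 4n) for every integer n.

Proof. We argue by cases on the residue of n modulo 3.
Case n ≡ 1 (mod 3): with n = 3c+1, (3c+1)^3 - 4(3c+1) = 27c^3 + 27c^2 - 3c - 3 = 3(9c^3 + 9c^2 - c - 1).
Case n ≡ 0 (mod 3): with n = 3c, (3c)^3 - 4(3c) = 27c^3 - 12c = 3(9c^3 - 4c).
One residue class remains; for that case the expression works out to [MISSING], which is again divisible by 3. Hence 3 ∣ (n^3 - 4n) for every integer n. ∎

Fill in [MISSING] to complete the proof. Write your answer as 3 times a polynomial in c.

3(9c^3 + 18c^2 + 8c)

The residues treated are {1, 0}, so the missing case is n ≡ 2 (mod 3); write n = 3c+2.
Then (3c+2)^3 - 4(3c+2) = 27c^3 + 54c^2 + 24c = 3(9c^3 + 18c^2 + 8c).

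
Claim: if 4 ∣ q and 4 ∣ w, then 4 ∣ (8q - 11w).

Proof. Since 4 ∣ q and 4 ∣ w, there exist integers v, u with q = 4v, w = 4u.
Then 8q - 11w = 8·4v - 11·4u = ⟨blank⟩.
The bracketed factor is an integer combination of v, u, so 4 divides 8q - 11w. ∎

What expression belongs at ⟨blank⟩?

4(-11u + 8v)

Each term has a factor of 4: 8·4v - 11·4u = 4·(-11u + 8v).
Since -11u + 8v is an integer, 4 ∣ (8q - 11w).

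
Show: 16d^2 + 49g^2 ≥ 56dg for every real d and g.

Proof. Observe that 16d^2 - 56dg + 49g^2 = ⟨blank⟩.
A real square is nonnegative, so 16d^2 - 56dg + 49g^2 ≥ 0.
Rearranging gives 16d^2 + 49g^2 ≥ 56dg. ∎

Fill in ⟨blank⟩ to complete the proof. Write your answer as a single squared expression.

The leading and trailing coefficients are 4^2 and 7^2, and 56 = 2·4·7, so the trinomial is (4d - 7g)^2.
Hence 16d^2 - 56dg + 49g^2 ≥ 0.

(4d - 7g)^2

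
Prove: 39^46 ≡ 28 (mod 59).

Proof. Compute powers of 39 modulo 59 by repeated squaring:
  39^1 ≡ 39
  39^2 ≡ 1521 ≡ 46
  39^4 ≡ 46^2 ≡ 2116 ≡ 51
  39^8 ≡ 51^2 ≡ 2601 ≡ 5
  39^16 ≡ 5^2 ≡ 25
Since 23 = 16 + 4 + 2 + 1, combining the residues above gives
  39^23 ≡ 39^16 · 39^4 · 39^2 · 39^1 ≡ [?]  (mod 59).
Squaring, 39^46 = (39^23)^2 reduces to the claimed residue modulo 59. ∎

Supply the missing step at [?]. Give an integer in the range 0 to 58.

39^16 · 39^4 · 39^2 · 39^1 ≡ 25 · 51 · 46 · 39 = 2287350.
2287350 mod 59 = 38, so 39^23 ≡ 38 (mod 59).

38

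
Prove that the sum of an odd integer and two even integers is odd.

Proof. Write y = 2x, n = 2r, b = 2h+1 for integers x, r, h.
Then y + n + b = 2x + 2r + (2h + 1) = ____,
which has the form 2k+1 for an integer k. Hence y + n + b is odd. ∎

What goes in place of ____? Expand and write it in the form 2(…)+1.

2x + 2r + (2h + 1) = 2h + 2r + 2x + 1
= 2(h + r + x) + 1.
Since h + r + x is an integer, the sum is of the form 2k+1 for an integer k.

2(h + r + x) + 1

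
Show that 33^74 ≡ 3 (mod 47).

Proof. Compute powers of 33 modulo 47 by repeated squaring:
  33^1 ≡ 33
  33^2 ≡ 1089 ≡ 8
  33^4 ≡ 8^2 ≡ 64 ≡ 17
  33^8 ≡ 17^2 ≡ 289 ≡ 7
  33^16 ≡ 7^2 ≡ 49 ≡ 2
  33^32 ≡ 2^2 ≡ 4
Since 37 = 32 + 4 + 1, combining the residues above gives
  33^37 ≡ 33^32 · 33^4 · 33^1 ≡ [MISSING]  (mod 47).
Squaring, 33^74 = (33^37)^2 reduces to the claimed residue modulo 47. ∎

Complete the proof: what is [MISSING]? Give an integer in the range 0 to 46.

35

33^32 · 33^4 · 33^1 ≡ 4 · 17 · 33 = 2244.
2244 mod 47 = 35, so 33^37 ≡ 35 (mod 47).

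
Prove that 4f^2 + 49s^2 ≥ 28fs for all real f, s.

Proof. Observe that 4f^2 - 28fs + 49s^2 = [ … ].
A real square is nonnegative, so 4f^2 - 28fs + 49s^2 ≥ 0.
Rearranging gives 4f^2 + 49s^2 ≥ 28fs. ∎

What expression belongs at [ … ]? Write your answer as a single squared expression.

4f^2 - 28fs + 49s^2 is a perfect-square trinomial: the outer terms are (2f)^2 and (7s)^2, and the cross term is -2·2f·7s.
So 4f^2 - 28fs + 49s^2 = (2f - 7s)^2 ≥ 0.

(2f - 7s)^2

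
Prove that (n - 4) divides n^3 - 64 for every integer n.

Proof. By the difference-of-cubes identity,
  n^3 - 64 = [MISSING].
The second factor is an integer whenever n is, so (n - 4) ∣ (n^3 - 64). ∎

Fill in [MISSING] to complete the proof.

a^3 - b^3 = (a - b)(a^2 + ab + b^2). With a = n, b = 4:
n^3 - 64 = (n - 4)(n^2 + 4n + 16).

(n - 4)(n^2 + 4n + 16)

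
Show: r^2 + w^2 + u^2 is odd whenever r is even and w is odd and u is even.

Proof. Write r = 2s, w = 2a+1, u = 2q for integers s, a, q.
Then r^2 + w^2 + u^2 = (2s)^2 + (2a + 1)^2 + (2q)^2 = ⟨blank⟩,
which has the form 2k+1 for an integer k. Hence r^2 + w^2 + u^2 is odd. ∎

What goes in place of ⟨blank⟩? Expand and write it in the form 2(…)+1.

2(2a^2 + 2a + 2q^2 + 2s^2) + 1

(2s)^2 + (2a + 1)^2 + (2q)^2 = 4a^2 + 4a + 4q^2 + 4s^2 + 1
= 2(2a^2 + 2a + 2q^2 + 2s^2) + 1.
Since 2a^2 + 2a + 2q^2 + 2s^2 is an integer, the sum of squares is of the form 2k+1 for an integer k.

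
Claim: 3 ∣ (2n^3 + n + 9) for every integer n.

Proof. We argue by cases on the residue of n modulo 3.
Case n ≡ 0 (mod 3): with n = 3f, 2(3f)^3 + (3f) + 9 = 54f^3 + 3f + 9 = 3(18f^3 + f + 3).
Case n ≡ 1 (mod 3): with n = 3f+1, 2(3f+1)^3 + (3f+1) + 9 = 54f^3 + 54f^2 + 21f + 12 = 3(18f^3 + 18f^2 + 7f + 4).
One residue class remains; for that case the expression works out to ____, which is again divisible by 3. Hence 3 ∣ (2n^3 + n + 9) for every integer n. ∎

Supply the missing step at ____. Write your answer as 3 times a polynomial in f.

Only n ≡ 2 (mod 3) is unaccounted for. Put n = 3f+2:
2(3f+2)^3 + (3f+2) + 9 expands to 54f^3 + 108f^2 + 75f + 27,
and factoring out 3 leaves 3(18f^3 + 36f^2 + 25f + 9).

3(18f^3 + 36f^2 + 25f + 9)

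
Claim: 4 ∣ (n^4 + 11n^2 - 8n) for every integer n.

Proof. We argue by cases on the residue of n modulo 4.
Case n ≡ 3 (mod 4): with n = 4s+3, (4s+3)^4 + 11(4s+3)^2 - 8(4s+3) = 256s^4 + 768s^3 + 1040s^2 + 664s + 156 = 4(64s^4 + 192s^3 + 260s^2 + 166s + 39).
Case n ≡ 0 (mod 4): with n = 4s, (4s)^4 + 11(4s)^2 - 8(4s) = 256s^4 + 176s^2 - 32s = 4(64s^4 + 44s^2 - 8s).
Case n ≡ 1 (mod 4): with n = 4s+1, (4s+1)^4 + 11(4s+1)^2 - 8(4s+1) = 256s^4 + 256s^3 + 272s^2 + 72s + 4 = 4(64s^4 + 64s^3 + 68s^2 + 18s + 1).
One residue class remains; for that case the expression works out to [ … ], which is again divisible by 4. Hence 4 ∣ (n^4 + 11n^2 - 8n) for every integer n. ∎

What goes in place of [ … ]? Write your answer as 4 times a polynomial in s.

4(64s^4 + 128s^3 + 140s^2 + 68s + 11)

The residues treated are {3, 0, 1}, so the missing case is n ≡ 2 (mod 4); write n = 4s+2.
Then (4s+2)^4 + 11(4s+2)^2 - 8(4s+2) = 256s^4 + 512s^3 + 560s^2 + 272s + 44 = 4(64s^4 + 128s^3 + 140s^2 + 68s + 11).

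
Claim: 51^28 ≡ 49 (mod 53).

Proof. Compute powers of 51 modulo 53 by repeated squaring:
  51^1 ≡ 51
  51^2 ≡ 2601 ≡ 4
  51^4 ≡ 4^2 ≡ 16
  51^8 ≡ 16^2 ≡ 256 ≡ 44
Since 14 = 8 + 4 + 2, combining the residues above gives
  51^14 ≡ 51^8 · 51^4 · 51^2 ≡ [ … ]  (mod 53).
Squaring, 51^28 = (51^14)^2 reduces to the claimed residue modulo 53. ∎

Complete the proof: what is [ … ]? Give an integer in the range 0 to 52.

7

Multiply the listed residues: 44 · 16 · 4 = 704 → 2816.
Reducing modulo 53: 2816 = 53·53 + 7, so 51^14 ≡ 7.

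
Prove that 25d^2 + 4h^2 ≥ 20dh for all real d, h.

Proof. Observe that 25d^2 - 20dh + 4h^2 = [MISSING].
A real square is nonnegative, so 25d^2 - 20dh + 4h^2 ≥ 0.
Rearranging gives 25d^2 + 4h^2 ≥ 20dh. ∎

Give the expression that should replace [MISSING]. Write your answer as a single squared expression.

(5d - 2h)^2

The leading and trailing coefficients are 5^2 and 2^2, and 20 = 2·5·2, so the trinomial is (5d - 2h)^2.
Hence 25d^2 - 20dh + 4h^2 ≥ 0.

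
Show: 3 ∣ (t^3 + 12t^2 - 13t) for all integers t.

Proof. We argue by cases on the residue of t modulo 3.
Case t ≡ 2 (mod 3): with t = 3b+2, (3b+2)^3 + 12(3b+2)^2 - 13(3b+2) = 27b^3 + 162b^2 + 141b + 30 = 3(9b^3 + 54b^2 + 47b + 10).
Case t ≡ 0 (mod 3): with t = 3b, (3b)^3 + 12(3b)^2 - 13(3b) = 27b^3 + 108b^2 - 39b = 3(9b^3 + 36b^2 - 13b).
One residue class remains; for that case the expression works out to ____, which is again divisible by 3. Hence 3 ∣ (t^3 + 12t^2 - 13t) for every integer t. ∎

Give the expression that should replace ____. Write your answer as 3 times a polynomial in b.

The residues treated are {2, 0}, so the missing case is t ≡ 1 (mod 3); write t = 3b+1.
Then (3b+1)^3 + 12(3b+1)^2 - 13(3b+1) = 27b^3 + 135b^2 + 42b = 3(9b^3 + 45b^2 + 14b).

3(9b^3 + 45b^2 + 14b)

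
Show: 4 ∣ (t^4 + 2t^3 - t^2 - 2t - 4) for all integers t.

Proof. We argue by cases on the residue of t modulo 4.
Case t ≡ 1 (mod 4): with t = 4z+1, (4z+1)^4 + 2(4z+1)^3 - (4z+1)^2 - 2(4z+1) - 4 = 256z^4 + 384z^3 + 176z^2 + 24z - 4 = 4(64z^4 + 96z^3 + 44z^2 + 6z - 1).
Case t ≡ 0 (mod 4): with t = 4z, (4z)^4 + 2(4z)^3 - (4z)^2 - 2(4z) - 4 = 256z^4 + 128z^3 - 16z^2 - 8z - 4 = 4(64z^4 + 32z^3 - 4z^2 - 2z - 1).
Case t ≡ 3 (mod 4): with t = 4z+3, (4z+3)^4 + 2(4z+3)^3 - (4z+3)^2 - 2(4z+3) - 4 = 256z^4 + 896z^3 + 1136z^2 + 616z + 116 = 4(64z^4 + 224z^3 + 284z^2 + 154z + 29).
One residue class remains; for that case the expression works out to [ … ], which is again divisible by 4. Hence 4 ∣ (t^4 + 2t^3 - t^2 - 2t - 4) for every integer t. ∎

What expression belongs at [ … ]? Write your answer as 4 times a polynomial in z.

4(64z^4 + 160z^3 + 140z^2 + 50z + 5)

Only t ≡ 2 (mod 4) is unaccounted for. Put t = 4z+2:
(4z+2)^4 + 2(4z+2)^3 - (4z+2)^2 - 2(4z+2) - 4 expands to 256z^4 + 640z^3 + 560z^2 + 200z + 20,
and factoring out 4 leaves 4(64z^4 + 160z^3 + 140z^2 + 50z + 5).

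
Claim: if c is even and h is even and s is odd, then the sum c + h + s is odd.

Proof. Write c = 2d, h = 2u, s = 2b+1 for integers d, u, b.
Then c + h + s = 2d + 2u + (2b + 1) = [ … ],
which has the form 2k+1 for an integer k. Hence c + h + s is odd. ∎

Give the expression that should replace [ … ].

2(b + d + u) + 1

2d + 2u + (2b + 1) = 2b + 2d + 2u + 1
= 2(b + d + u) + 1.
Since b + d + u is an integer, the sum is of the form 2k+1 for an integer k.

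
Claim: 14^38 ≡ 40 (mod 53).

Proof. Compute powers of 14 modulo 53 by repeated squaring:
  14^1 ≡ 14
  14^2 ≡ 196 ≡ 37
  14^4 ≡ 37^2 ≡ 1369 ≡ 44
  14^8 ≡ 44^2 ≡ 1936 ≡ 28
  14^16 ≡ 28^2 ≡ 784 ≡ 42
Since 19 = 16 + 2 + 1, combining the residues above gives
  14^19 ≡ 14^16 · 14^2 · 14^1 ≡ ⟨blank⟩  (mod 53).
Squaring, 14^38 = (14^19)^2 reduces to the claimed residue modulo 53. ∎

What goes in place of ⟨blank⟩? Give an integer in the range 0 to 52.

26

Multiply the listed residues: 42 · 37 · 14 = 1554 → 21756.
Reducing modulo 53: 21756 = 410·53 + 26, so 14^19 ≡ 26.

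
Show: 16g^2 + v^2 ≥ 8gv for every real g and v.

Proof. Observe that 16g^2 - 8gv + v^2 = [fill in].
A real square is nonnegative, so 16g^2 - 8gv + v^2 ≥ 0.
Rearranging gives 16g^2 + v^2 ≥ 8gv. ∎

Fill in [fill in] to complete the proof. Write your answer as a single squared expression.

16g^2 - 8gv + v^2 is a perfect-square trinomial: the outer terms are (4g)^2 and (v)^2, and the cross term is -2·4g·v.
So 16g^2 - 8gv + v^2 = (4g - v)^2 ≥ 0.

(4g - v)^2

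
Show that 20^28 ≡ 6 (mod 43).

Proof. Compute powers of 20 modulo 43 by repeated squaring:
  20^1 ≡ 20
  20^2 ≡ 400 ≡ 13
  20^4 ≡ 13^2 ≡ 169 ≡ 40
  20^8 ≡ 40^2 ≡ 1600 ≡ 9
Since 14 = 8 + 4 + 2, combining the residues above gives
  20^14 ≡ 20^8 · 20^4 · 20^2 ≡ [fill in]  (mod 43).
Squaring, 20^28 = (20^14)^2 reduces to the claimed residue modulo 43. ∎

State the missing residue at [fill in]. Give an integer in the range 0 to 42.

20^8 · 20^4 · 20^2 ≡ 9 · 40 · 13 = 4680.
4680 mod 43 = 36, so 20^14 ≡ 36 (mod 43).

36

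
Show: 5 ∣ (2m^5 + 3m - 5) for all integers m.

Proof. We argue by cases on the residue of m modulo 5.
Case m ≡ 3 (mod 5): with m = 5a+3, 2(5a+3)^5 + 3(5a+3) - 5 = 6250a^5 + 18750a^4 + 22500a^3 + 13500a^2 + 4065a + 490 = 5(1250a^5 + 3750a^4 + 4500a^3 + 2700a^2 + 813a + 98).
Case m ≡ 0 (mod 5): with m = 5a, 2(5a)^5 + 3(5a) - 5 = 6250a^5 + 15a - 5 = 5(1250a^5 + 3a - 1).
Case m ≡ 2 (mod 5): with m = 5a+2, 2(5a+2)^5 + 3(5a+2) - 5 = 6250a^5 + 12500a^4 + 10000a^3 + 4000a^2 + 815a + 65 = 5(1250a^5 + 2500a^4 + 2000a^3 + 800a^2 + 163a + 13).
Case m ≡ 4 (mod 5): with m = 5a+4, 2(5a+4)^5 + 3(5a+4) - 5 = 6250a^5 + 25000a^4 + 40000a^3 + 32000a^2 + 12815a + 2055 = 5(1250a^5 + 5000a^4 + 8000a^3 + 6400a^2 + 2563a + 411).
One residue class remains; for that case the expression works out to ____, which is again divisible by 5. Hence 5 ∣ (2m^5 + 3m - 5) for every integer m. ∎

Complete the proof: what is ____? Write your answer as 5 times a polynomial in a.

5(1250a^5 + 1250a^4 + 500a^3 + 100a^2 + 13a)

The residues treated are {3, 0, 2, 4}, so the missing case is m ≡ 1 (mod 5); write m = 5a+1.
Then 2(5a+1)^5 + 3(5a+1) - 5 = 6250a^5 + 6250a^4 + 2500a^3 + 500a^2 + 65a = 5(1250a^5 + 1250a^4 + 500a^3 + 100a^2 + 13a).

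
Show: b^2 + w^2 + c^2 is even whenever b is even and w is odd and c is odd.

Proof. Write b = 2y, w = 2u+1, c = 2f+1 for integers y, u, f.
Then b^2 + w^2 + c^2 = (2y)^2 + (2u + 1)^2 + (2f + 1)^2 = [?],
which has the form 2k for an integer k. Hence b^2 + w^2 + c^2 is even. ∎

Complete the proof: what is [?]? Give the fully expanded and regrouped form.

Expanding: (2y)^2 + (2u + 1)^2 + (2f + 1)^2 = 4f^2 + 4f + 4u^2 + 4u + 4y^2 + 2.
Every term is even; pulling out the factor of 2 gives 2(2f^2 + 2f + 2u^2 + 2u + 2y^2 + 1).

2(2f^2 + 2f + 2u^2 + 2u + 2y^2 + 1)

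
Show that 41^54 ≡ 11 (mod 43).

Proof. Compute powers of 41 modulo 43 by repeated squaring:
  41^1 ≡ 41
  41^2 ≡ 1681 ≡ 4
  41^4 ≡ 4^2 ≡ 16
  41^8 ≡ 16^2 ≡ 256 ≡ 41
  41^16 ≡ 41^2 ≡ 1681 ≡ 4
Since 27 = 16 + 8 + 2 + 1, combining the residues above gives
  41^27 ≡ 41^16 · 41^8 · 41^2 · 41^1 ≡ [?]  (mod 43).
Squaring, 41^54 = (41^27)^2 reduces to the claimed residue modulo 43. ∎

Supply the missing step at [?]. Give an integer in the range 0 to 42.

21

41^16 · 41^8 · 41^2 · 41^1 ≡ 4 · 41 · 4 · 41 = 26896.
26896 mod 43 = 21, so 41^27 ≡ 21 (mod 43).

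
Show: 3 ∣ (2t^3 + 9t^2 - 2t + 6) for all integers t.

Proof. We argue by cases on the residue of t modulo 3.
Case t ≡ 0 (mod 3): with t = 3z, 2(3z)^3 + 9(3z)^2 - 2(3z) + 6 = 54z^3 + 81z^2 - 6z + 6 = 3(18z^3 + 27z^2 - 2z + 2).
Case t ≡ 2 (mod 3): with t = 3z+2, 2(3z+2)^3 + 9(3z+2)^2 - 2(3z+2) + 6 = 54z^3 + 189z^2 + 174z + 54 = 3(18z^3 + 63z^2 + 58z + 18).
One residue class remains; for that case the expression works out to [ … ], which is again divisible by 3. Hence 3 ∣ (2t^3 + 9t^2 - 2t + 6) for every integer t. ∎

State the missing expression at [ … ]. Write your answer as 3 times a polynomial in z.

3(18z^3 + 45z^2 + 22z + 5)

Only t ≡ 1 (mod 3) is unaccounted for. Put t = 3z+1:
2(3z+1)^3 + 9(3z+1)^2 - 2(3z+1) + 6 expands to 54z^3 + 135z^2 + 66z + 15,
and factoring out 3 leaves 3(18z^3 + 45z^2 + 22z + 5).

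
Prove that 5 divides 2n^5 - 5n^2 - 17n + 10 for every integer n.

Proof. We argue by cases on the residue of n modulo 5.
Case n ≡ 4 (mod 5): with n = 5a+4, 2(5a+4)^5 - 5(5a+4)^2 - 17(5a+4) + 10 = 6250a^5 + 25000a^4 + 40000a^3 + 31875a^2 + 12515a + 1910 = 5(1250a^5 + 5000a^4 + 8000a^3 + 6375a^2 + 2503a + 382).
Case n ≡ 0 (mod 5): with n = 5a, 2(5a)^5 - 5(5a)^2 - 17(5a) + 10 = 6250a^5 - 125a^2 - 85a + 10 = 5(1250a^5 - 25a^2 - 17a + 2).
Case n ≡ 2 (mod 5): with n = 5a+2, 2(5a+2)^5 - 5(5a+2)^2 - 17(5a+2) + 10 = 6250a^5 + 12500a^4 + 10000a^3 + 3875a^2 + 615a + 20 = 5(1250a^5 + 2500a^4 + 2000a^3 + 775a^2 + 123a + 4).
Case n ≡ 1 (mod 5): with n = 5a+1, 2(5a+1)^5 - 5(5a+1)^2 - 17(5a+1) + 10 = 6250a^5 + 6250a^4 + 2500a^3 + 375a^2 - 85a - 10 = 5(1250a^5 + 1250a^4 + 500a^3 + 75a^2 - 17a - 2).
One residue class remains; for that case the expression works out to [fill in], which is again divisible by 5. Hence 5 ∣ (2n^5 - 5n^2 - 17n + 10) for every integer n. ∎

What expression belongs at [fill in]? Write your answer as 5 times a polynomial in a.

5(1250a^5 + 3750a^4 + 4500a^3 + 2675a^2 + 763a + 80)

The residues treated are {4, 0, 2, 1}, so the missing case is n ≡ 3 (mod 5); write n = 5a+3.
Then 2(5a+3)^5 - 5(5a+3)^2 - 17(5a+3) + 10 = 6250a^5 + 18750a^4 + 22500a^3 + 13375a^2 + 3815a + 400 = 5(1250a^5 + 3750a^4 + 4500a^3 + 2675a^2 + 763a + 80).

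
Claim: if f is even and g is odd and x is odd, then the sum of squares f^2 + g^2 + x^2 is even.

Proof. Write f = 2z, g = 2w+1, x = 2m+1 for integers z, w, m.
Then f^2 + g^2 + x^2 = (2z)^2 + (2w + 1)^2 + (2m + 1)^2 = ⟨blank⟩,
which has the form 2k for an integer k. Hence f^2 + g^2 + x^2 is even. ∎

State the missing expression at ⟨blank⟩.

(2z)^2 + (2w + 1)^2 + (2m + 1)^2 = 4m^2 + 4m + 4w^2 + 4w + 4z^2 + 2
= 2(2m^2 + 2m + 2w^2 + 2w + 2z^2 + 1).
Since 2m^2 + 2m + 2w^2 + 2w + 2z^2 + 1 is an integer, the sum of squares is of the form 2k for an integer k.

2(2m^2 + 2m + 2w^2 + 2w + 2z^2 + 1)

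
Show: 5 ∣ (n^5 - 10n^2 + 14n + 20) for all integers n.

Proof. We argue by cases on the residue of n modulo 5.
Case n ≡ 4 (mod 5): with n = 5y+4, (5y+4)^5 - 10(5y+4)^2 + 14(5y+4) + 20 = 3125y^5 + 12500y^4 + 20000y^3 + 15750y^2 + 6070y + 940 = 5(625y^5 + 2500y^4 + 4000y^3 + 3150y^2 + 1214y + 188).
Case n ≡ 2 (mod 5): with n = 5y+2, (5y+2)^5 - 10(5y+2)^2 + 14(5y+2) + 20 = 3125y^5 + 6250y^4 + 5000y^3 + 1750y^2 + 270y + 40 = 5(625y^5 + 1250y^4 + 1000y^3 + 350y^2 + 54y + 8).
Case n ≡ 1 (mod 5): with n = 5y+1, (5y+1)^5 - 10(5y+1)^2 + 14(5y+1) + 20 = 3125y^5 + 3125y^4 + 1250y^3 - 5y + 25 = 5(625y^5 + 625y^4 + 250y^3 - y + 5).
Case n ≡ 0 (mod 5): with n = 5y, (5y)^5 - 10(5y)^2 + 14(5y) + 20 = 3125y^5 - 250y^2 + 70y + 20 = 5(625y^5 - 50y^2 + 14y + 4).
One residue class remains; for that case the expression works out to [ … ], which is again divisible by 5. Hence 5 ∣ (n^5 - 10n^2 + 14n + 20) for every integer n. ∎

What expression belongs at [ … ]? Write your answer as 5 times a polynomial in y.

5(625y^5 + 1875y^4 + 2250y^3 + 1300y^2 + 359y + 43)

Only n ≡ 3 (mod 5) is unaccounted for. Put n = 5y+3:
(5y+3)^5 - 10(5y+3)^2 + 14(5y+3) + 20 expands to 3125y^5 + 9375y^4 + 11250y^3 + 6500y^2 + 1795y + 215,
and factoring out 5 leaves 5(625y^5 + 1875y^4 + 2250y^3 + 1300y^2 + 359y + 43).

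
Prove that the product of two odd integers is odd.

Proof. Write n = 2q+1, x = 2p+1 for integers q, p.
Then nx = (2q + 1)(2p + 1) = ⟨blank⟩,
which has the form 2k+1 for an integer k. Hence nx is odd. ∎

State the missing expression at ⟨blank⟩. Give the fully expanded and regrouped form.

2(2pq + p + q) + 1

(2q + 1)(2p + 1) = 4pq + 2p + 2q + 1
= 2(2pq + p + q) + 1.
Since 2pq + p + q is an integer, the product is of the form 2k+1 for an integer k.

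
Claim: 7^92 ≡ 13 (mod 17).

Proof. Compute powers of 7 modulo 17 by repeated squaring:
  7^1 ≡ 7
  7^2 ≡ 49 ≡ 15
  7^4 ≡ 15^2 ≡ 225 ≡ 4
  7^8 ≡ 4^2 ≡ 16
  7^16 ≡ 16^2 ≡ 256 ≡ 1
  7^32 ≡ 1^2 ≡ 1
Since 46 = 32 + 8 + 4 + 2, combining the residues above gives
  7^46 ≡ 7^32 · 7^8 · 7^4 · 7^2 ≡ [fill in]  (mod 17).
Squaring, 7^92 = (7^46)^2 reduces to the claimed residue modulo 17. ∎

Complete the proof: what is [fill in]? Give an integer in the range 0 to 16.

8

7^32 · 7^8 · 7^4 · 7^2 ≡ 1 · 16 · 4 · 15 = 960.
960 mod 17 = 8, so 7^46 ≡ 8 (mod 17).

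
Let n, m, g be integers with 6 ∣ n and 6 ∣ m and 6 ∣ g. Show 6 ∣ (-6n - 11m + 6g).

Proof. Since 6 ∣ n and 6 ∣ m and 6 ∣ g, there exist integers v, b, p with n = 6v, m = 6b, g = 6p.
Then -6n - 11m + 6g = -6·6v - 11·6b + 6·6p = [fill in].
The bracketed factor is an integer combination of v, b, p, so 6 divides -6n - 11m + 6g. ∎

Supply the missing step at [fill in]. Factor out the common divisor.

Each term has a factor of 6: -6·6v - 11·6b + 6·6p = 6·(-11b + 6p - 6v).
Since -11b + 6p - 6v is an integer, 6 ∣ (-6n - 11m + 6g).

6(-11b + 6p - 6v)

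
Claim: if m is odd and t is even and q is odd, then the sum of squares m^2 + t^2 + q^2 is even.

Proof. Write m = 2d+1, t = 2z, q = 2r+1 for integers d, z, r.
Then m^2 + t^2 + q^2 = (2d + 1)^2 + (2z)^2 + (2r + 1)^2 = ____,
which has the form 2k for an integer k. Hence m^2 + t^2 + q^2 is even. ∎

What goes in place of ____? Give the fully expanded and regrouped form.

2(2d^2 + 2d + 2r^2 + 2r + 2z^2 + 1)

(2d + 1)^2 + (2z)^2 + (2r + 1)^2 = 4d^2 + 4d + 4r^2 + 4r + 4z^2 + 2
= 2(2d^2 + 2d + 2r^2 + 2r + 2z^2 + 1).
Since 2d^2 + 2d + 2r^2 + 2r + 2z^2 + 1 is an integer, the sum of squares is of the form 2k for an integer k.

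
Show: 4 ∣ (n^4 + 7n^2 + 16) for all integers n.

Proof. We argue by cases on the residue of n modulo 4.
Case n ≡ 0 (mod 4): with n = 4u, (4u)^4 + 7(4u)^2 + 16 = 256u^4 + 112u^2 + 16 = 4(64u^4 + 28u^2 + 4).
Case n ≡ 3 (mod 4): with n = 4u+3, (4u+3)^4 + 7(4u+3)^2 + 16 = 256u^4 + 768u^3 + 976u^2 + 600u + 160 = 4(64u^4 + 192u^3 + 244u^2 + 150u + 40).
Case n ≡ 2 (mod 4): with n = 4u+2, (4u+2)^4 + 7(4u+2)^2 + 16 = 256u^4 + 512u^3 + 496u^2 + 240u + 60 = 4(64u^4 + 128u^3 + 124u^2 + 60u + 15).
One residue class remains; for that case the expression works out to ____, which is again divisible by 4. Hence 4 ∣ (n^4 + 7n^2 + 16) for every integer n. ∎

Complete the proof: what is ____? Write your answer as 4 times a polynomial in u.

The residues treated are {0, 3, 2}, so the missing case is n ≡ 1 (mod 4); write n = 4u+1.
Then (4u+1)^4 + 7(4u+1)^2 + 16 = 256u^4 + 256u^3 + 208u^2 + 72u + 24 = 4(64u^4 + 64u^3 + 52u^2 + 18u + 6).

4(64u^4 + 64u^3 + 52u^2 + 18u + 6)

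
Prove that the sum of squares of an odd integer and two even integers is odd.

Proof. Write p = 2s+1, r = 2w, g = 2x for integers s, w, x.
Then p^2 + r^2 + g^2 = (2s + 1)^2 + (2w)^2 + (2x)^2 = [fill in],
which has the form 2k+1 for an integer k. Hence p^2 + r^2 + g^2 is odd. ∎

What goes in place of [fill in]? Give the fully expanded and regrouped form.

(2s + 1)^2 + (2w)^2 + (2x)^2 = 4s^2 + 4s + 4w^2 + 4x^2 + 1
= 2(2s^2 + 2s + 2w^2 + 2x^2) + 1.
Since 2s^2 + 2s + 2w^2 + 2x^2 is an integer, the sum of squares is of the form 2k+1 for an integer k.

2(2s^2 + 2s + 2w^2 + 2x^2) + 1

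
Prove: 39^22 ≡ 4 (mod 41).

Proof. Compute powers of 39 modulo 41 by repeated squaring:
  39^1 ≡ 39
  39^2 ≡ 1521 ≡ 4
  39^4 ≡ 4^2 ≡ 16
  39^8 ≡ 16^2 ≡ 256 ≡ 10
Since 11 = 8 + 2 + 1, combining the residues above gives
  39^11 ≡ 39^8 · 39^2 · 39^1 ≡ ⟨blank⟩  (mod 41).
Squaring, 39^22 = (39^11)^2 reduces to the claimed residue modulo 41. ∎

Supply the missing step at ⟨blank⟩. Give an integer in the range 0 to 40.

2

Multiply the listed residues: 10 · 4 · 39 = 40 → 1560.
Reducing modulo 41: 1560 = 38·41 + 2, so 39^11 ≡ 2.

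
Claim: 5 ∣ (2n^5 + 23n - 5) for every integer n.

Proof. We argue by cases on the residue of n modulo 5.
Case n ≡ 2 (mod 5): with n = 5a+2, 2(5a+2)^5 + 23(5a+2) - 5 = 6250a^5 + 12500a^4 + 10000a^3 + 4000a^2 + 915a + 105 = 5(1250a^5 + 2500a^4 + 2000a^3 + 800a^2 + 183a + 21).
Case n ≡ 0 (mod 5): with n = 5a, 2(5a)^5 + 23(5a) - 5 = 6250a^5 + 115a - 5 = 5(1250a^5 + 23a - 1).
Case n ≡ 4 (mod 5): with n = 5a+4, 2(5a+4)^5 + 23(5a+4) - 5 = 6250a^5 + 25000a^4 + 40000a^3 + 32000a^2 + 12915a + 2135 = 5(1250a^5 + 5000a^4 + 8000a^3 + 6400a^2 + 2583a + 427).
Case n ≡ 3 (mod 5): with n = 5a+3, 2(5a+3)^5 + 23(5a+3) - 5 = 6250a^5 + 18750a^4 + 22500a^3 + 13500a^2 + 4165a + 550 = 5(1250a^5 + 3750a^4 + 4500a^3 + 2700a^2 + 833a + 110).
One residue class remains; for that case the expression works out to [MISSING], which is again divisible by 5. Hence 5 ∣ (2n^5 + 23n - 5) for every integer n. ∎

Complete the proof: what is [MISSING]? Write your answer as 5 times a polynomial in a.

Only n ≡ 1 (mod 5) is unaccounted for. Put n = 5a+1:
2(5a+1)^5 + 23(5a+1) - 5 expands to 6250a^5 + 6250a^4 + 2500a^3 + 500a^2 + 165a + 20,
and factoring out 5 leaves 5(1250a^5 + 1250a^4 + 500a^3 + 100a^2 + 33a + 4).

5(1250a^5 + 1250a^4 + 500a^3 + 100a^2 + 33a + 4)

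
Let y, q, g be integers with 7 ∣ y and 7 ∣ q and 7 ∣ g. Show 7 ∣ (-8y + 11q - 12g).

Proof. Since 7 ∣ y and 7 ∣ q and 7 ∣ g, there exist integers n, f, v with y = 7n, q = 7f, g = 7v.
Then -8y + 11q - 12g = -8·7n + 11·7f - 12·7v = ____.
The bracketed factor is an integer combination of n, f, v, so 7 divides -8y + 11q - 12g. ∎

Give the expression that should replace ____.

Each term has a factor of 7: -8·7n + 11·7f - 12·7v = 7·(11f - 8n - 12v).
Since 11f - 8n - 12v is an integer, 7 ∣ (-8y + 11q - 12g).

7(11f - 8n - 12v)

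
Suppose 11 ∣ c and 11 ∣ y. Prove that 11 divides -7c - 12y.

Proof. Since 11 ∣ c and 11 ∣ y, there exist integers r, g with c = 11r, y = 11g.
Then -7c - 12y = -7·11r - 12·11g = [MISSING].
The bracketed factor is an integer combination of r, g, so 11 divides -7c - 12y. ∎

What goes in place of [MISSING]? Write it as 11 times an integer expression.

Pull the common 11 out of every term: -7·11r - 12·11g = 11(-12g - 7r).
-12g - 7r is an integer, which exhibits the divisibility.

11(-12g - 7r)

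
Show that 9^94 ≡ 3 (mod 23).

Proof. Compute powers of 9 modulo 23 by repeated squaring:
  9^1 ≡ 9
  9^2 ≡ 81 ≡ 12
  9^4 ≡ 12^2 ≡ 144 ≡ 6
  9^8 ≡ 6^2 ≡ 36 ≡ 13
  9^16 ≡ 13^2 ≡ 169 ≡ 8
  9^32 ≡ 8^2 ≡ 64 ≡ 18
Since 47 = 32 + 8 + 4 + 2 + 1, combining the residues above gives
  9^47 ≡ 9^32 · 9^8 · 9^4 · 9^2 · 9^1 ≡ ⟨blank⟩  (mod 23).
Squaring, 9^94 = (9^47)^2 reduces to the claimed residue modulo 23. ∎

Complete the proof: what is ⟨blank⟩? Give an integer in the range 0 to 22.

9^32 · 9^8 · 9^4 · 9^2 · 9^1 ≡ 18 · 13 · 6 · 12 · 9 = 151632.
151632 mod 23 = 16, so 9^47 ≡ 16 (mod 23).

16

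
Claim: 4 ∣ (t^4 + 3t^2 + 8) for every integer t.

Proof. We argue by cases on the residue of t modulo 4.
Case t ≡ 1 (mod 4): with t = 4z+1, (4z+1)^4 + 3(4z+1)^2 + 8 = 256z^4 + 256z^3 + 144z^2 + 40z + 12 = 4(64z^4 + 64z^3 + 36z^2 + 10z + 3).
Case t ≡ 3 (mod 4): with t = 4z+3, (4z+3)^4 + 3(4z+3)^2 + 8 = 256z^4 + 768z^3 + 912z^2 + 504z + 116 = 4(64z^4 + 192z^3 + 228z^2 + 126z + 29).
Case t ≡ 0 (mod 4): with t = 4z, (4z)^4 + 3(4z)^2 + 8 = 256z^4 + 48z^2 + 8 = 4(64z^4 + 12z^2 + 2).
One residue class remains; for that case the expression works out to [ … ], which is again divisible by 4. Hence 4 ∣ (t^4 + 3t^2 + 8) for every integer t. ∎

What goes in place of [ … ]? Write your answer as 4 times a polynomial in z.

Only t ≡ 2 (mod 4) is unaccounted for. Put t = 4z+2:
(4z+2)^4 + 3(4z+2)^2 + 8 expands to 256z^4 + 512z^3 + 432z^2 + 176z + 36,
and factoring out 4 leaves 4(64z^4 + 128z^3 + 108z^2 + 44z + 9).

4(64z^4 + 128z^3 + 108z^2 + 44z + 9)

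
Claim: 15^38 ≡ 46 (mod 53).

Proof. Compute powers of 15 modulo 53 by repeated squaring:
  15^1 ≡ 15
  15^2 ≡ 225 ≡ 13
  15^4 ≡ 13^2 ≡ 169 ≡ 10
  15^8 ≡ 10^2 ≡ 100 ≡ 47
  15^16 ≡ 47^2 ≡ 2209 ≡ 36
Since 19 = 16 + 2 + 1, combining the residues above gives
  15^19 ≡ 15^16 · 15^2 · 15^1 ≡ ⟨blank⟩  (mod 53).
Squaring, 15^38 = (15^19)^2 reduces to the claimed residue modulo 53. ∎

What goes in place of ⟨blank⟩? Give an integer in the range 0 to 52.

24

15^16 · 15^2 · 15^1 ≡ 36 · 13 · 15 = 7020.
7020 mod 53 = 24, so 15^19 ≡ 24 (mod 53).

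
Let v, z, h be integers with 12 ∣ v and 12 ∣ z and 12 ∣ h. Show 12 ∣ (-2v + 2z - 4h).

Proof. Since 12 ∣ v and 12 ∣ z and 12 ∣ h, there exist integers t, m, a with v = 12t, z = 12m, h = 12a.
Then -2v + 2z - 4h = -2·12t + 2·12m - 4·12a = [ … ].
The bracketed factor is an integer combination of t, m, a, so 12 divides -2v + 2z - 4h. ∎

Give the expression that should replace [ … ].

12(-4a + 2m - 2t)

Each term has a factor of 12: -2·12t + 2·12m - 4·12a = 12·(-4a + 2m - 2t).
Since -4a + 2m - 2t is an integer, 12 ∣ (-2v + 2z - 4h).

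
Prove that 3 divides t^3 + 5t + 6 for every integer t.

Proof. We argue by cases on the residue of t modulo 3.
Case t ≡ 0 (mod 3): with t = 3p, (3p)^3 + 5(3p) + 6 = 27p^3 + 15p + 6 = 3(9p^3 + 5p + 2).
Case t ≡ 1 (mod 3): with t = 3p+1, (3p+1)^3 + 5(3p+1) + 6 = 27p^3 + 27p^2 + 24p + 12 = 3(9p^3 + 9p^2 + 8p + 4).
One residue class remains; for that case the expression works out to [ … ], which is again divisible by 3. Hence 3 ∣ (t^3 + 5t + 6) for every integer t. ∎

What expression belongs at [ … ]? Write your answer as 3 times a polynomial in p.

Only t ≡ 2 (mod 3) is unaccounted for. Put t = 3p+2:
(3p+2)^3 + 5(3p+2) + 6 expands to 27p^3 + 54p^2 + 51p + 24,
and factoring out 3 leaves 3(9p^3 + 18p^2 + 17p + 8).

3(9p^3 + 18p^2 + 17p + 8)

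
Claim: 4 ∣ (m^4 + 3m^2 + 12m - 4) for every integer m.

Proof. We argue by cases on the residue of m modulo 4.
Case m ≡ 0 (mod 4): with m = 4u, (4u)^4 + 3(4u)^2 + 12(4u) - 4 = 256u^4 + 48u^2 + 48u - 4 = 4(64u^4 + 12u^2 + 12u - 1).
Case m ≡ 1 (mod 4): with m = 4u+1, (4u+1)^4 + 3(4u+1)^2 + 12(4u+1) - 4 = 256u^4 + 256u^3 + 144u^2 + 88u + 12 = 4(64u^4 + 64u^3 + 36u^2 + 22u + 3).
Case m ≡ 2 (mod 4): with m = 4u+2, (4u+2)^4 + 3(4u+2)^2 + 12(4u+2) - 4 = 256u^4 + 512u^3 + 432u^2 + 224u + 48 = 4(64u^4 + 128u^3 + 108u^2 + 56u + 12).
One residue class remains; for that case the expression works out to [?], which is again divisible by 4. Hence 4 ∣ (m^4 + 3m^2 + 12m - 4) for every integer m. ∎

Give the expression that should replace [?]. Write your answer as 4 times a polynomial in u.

4(64u^4 + 192u^3 + 228u^2 + 138u + 35)

The residues treated are {0, 1, 2}, so the missing case is m ≡ 3 (mod 4); write m = 4u+3.
Then (4u+3)^4 + 3(4u+3)^2 + 12(4u+3) - 4 = 256u^4 + 768u^3 + 912u^2 + 552u + 140 = 4(64u^4 + 192u^3 + 228u^2 + 138u + 35).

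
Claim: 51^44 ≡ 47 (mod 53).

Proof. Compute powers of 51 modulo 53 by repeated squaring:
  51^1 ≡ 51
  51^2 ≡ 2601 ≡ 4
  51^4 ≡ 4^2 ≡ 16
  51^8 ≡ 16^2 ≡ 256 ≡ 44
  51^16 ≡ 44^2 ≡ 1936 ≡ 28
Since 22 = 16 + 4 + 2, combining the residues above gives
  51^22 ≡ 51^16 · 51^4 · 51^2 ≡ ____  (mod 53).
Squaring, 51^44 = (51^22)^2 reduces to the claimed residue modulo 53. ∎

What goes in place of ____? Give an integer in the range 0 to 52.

51^16 · 51^4 · 51^2 ≡ 28 · 16 · 4 = 1792.
1792 mod 53 = 43, so 51^22 ≡ 43 (mod 53).

43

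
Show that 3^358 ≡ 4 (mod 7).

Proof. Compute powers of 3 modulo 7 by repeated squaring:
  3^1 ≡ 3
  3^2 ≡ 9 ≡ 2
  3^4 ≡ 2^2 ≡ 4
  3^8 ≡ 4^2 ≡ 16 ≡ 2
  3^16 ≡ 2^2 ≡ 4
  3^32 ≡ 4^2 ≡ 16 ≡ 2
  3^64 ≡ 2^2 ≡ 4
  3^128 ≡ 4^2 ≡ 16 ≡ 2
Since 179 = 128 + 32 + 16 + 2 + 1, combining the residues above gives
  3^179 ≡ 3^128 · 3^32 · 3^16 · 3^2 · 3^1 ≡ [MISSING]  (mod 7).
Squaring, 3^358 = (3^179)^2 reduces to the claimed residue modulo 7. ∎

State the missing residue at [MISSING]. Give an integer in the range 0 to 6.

3^128 · 3^32 · 3^16 · 3^2 · 3^1 ≡ 2 · 2 · 4 · 2 · 3 = 96.
96 mod 7 = 5, so 3^179 ≡ 5 (mod 7).

5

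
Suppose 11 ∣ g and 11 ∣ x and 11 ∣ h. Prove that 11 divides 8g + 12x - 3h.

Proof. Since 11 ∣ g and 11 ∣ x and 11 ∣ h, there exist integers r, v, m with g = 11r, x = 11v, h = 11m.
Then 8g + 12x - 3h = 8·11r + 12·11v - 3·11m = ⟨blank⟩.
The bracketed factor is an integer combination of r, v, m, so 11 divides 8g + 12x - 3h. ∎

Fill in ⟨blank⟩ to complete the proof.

Pull the common 11 out of every term: 8·11r + 12·11v - 3·11m = 11(-3m + 8r + 12v).
-3m + 8r + 12v is an integer, which exhibits the divisibility.

11(-3m + 8r + 12v)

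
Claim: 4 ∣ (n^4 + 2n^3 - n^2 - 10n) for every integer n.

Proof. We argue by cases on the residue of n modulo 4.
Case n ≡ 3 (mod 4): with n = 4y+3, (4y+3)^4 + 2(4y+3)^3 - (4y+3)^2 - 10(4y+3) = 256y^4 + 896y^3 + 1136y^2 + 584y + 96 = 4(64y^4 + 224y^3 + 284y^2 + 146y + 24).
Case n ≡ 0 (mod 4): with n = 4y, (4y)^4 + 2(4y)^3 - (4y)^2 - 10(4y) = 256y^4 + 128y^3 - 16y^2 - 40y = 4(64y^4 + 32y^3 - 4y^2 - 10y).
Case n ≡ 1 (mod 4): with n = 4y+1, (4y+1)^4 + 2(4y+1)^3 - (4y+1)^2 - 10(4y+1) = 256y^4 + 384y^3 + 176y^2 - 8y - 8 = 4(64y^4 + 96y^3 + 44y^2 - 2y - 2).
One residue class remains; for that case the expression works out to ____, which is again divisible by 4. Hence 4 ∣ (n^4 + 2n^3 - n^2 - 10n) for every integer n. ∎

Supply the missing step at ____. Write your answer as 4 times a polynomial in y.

Only n ≡ 2 (mod 4) is unaccounted for. Put n = 4y+2:
(4y+2)^4 + 2(4y+2)^3 - (4y+2)^2 - 10(4y+2) expands to 256y^4 + 640y^3 + 560y^2 + 168y + 8,
and factoring out 4 leaves 4(64y^4 + 160y^3 + 140y^2 + 42y + 2).

4(64y^4 + 160y^3 + 140y^2 + 42y + 2)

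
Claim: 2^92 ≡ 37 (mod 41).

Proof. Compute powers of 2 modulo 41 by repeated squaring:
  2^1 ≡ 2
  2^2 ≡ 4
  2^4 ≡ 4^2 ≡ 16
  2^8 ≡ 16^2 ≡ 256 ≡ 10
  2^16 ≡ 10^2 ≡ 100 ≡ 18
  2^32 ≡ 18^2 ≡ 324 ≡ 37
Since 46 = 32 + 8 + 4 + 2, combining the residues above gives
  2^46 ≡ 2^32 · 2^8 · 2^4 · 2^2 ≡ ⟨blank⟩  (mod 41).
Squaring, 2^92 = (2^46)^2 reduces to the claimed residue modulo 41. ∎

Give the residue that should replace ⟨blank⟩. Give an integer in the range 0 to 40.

Multiply the listed residues: 37 · 10 · 16 · 4 = 370 → 5920 → 23680.
Reducing modulo 41: 23680 = 577·41 + 23, so 2^46 ≡ 23.

23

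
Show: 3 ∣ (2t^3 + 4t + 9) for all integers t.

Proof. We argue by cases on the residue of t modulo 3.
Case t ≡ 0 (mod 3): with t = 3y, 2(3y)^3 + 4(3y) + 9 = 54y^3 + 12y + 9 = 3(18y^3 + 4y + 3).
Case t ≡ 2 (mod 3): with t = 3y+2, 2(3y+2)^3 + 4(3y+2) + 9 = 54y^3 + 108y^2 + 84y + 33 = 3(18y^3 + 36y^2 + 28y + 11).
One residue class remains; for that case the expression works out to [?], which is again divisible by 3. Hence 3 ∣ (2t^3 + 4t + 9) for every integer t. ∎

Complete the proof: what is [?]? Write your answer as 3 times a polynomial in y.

3(18y^3 + 18y^2 + 10y + 5)

Only t ≡ 1 (mod 3) is unaccounted for. Put t = 3y+1:
2(3y+1)^3 + 4(3y+1) + 9 expands to 54y^3 + 54y^2 + 30y + 15,
and factoring out 3 leaves 3(18y^3 + 18y^2 + 10y + 5).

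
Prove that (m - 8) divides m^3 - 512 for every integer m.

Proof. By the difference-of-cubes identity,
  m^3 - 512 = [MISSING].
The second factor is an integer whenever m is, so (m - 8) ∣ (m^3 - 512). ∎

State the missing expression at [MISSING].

a^3 - b^3 = (a - b)(a^2 + ab + b^2). With a = m, b = 8:
m^3 - 512 = (m - 8)(m^2 + 8m + 64).

(m - 8)(m^2 + 8m + 64)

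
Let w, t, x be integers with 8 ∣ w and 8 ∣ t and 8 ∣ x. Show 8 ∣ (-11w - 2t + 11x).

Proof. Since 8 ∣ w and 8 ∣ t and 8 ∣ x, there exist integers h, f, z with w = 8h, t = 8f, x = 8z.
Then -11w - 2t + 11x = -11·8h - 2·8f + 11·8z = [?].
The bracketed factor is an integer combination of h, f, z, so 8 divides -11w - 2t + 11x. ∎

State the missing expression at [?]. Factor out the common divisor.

Pull the common 8 out of every term: -11·8h - 2·8f + 11·8z = 8(-2f - 11h + 11z).
-2f - 11h + 11z is an integer, which exhibits the divisibility.

8(-2f - 11h + 11z)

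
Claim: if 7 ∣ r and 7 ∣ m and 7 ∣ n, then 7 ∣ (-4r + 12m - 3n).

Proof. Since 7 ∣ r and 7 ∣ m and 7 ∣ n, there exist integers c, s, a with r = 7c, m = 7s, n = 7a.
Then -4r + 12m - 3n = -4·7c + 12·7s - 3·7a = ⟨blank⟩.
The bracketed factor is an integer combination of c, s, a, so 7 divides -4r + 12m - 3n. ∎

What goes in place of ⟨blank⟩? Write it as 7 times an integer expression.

Pull the common 7 out of every term: -4·7c + 12·7s - 3·7a = 7(-3a - 4c + 12s).
-3a - 4c + 12s is an integer, which exhibits the divisibility.

7(-3a - 4c + 12s)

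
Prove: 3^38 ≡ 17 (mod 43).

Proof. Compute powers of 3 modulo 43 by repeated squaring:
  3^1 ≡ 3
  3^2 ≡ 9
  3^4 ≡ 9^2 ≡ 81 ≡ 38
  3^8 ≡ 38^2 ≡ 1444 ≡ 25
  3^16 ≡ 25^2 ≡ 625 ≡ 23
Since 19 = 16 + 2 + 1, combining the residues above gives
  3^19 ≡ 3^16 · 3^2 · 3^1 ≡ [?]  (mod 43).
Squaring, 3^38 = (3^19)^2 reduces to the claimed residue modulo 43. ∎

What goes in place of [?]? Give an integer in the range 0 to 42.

19

Multiply the listed residues: 23 · 9 · 3 = 207 → 621.
Reducing modulo 43: 621 = 14·43 + 19, so 3^19 ≡ 19.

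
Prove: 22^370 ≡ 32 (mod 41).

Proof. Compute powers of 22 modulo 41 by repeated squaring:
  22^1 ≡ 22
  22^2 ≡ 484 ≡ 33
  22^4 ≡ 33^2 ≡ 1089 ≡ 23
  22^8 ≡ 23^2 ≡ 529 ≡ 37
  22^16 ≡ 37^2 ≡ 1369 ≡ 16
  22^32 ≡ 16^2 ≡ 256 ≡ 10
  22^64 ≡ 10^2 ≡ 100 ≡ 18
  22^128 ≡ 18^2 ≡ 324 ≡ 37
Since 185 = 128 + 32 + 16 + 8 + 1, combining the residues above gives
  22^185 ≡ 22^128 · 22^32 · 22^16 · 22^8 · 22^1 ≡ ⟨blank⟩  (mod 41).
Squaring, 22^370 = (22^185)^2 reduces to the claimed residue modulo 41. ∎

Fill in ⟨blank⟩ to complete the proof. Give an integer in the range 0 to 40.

27

Multiply the listed residues: 37 · 10 · 16 · 37 · 22 = 370 → 5920 → 219040 → 4818880.
Reducing modulo 41: 4818880 = 117533·41 + 27, so 22^185 ≡ 27.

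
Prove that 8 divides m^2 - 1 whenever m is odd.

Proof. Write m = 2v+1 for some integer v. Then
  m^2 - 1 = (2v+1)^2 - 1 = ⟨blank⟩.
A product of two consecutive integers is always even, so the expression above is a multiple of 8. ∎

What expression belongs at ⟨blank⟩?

(2v+1)^2 - 1 = 4v^2 + 4v + 1 - 1 = 4v^2 + 4v = 4v(v+1).
Since v and v+1 are consecutive, v(v+1) is even, and 4·(even) is a multiple of 8.

4v(v + 1)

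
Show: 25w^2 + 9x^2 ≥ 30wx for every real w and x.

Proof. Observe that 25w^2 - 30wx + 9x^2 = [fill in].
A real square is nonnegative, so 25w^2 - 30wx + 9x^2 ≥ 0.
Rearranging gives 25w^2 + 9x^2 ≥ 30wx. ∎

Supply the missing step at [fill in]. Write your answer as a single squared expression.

(5w - 3x)^2

25w^2 - 30wx + 9x^2 is a perfect-square trinomial: the outer terms are (5w)^2 and (3x)^2, and the cross term is -2·5w·3x.
So 25w^2 - 30wx + 9x^2 = (5w - 3x)^2 ≥ 0.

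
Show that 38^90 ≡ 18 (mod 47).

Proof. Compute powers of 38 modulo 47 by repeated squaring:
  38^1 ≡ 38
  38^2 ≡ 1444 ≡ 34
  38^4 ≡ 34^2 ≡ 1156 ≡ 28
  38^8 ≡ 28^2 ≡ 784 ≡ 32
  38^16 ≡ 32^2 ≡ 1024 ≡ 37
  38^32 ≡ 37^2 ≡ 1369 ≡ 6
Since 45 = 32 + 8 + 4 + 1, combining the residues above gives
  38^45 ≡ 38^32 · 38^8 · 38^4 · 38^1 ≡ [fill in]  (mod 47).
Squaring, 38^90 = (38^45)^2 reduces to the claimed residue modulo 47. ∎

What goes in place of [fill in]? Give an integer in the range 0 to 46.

26

Multiply the listed residues: 6 · 32 · 28 · 38 = 192 → 5376 → 204288.
Reducing modulo 47: 204288 = 4346·47 + 26, so 38^45 ≡ 26.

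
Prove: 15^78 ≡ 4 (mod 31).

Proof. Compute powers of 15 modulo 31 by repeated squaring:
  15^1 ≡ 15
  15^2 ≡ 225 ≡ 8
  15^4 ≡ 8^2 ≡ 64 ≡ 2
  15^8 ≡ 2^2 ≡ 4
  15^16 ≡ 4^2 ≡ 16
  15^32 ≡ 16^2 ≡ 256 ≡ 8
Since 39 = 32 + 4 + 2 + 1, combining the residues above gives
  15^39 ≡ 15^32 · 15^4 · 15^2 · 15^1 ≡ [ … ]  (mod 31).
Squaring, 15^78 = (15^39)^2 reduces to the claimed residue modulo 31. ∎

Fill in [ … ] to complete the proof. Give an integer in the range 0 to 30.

29

Multiply the listed residues: 8 · 2 · 8 · 15 = 16 → 128 → 1920.
Reducing modulo 31: 1920 = 61·31 + 29, so 15^39 ≡ 29.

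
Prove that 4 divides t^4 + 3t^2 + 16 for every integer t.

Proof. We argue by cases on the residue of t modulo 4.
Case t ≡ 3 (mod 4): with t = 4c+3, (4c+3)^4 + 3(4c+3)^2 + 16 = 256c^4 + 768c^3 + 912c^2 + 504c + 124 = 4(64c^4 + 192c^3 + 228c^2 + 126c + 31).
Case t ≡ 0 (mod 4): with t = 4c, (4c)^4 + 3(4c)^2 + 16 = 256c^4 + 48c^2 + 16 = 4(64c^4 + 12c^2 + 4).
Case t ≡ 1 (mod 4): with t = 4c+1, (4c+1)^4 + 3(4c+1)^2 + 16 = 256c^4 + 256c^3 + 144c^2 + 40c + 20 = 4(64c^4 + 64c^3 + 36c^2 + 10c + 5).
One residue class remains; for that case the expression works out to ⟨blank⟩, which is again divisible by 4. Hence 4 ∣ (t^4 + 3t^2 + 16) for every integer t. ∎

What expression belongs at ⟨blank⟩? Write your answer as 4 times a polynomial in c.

Only t ≡ 2 (mod 4) is unaccounted for. Put t = 4c+2:
(4c+2)^4 + 3(4c+2)^2 + 16 expands to 256c^4 + 512c^3 + 432c^2 + 176c + 44,
and factoring out 4 leaves 4(64c^4 + 128c^3 + 108c^2 + 44c + 11).

4(64c^4 + 128c^3 + 108c^2 + 44c + 11)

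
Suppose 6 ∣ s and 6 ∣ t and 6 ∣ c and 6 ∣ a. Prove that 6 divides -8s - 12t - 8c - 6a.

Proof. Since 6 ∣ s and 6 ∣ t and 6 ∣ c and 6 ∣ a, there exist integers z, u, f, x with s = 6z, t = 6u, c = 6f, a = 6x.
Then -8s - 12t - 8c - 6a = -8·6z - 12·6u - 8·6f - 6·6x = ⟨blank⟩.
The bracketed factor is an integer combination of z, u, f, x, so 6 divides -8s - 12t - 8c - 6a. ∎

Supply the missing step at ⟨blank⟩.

6(-8f - 12u - 6x - 8z)

Each term has a factor of 6: -8·6z - 12·6u - 8·6f - 6·6x = 6·(-8f - 12u - 6x - 8z).
Since -8f - 12u - 6x - 8z is an integer, 6 ∣ (-8s - 12t - 8c - 6a).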